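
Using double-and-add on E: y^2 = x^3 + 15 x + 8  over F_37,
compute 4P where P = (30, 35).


k = 4 = 100_2 (binary, LSB first: 001)
Double-and-add from P = (30, 35):
  bit 0 = 0: acc unchanged = O
  bit 1 = 0: acc unchanged = O
  bit 2 = 1: acc = O + (10, 14) = (10, 14)

4P = (10, 14)


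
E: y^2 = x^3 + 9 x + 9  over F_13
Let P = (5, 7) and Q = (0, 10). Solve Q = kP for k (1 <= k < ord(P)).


Enumerate multiples of P until we hit Q = (0, 10):
  1P = (5, 7)
  2P = (0, 10)
Match found at i = 2.

k = 2


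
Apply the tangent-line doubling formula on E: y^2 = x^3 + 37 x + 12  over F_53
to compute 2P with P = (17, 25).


Doubling: s = (3 x1^2 + a) / (2 y1)
s = (3*17^2 + 37) / (2*25) mod 53 = 52
x3 = s^2 - 2 x1 mod 53 = 52^2 - 2*17 = 20
y3 = s (x1 - x3) - y1 mod 53 = 52 * (17 - 20) - 25 = 31

2P = (20, 31)


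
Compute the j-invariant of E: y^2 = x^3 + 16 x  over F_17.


Delta = -16(4 a^3 + 27 b^2) mod 17 = 13
-1728 * (4 a)^3 = -1728 * (4*16)^3 mod 17 = 7
j = 7 * 13^(-1) mod 17 = 11

j = 11 (mod 17)


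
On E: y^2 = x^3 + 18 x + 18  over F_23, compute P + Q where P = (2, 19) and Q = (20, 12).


P != Q, so use the chord formula.
s = (y2 - y1) / (x2 - x1) = (16) / (18) mod 23 = 6
x3 = s^2 - x1 - x2 mod 23 = 6^2 - 2 - 20 = 14
y3 = s (x1 - x3) - y1 mod 23 = 6 * (2 - 14) - 19 = 1

P + Q = (14, 1)


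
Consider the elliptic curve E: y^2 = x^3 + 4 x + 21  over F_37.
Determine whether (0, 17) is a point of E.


Check whether y^2 = x^3 + 4 x + 21 (mod 37) for (x, y) = (0, 17).
LHS: y^2 = 17^2 mod 37 = 30
RHS: x^3 + 4 x + 21 = 0^3 + 4*0 + 21 mod 37 = 21
LHS != RHS

No, not on the curve


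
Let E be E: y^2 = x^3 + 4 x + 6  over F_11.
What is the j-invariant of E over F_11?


Delta = -16(4 a^3 + 27 b^2) mod 11 = 9
-1728 * (4 a)^3 = -1728 * (4*4)^3 mod 11 = 7
j = 7 * 9^(-1) mod 11 = 2

j = 2 (mod 11)


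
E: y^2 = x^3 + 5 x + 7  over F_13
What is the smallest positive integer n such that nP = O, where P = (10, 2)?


Compute successive multiples of P until we hit O:
  1P = (10, 2)
  2P = (5, 12)
  3P = (2, 8)
  4P = (4, 0)
  5P = (2, 5)
  6P = (5, 1)
  7P = (10, 11)
  8P = O

ord(P) = 8


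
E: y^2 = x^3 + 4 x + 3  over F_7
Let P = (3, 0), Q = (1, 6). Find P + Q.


P != Q, so use the chord formula.
s = (y2 - y1) / (x2 - x1) = (6) / (5) mod 7 = 4
x3 = s^2 - x1 - x2 mod 7 = 4^2 - 3 - 1 = 5
y3 = s (x1 - x3) - y1 mod 7 = 4 * (3 - 5) - 0 = 6

P + Q = (5, 6)


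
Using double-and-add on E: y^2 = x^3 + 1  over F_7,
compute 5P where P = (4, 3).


k = 5 = 101_2 (binary, LSB first: 101)
Double-and-add from P = (4, 3):
  bit 0 = 1: acc = O + (4, 3) = (4, 3)
  bit 1 = 0: acc unchanged = (4, 3)
  bit 2 = 1: acc = (4, 3) + (0, 6) = (4, 4)

5P = (4, 4)


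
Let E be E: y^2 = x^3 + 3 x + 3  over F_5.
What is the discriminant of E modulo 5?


4 a^3 + 27 b^2 = 4*3^3 + 27*3^2 = 108 + 243 = 351
Delta = -16 * (351) = -5616
Delta mod 5 = 4

Delta = 4 (mod 5)


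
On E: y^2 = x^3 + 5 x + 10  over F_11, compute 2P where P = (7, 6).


Doubling: s = (3 x1^2 + a) / (2 y1)
s = (3*7^2 + 5) / (2*6) mod 11 = 9
x3 = s^2 - 2 x1 mod 11 = 9^2 - 2*7 = 1
y3 = s (x1 - x3) - y1 mod 11 = 9 * (7 - 1) - 6 = 4

2P = (1, 4)


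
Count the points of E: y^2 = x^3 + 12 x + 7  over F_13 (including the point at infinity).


For each x in F_13, count y with y^2 = x^3 + 12 x + 7 mod 13:
  x = 2: RHS = 0, y in [0]  -> 1 point(s)
  x = 5: RHS = 10, y in [6, 7]  -> 2 point(s)
  x = 6: RHS = 9, y in [3, 10]  -> 2 point(s)
  x = 8: RHS = 4, y in [2, 11]  -> 2 point(s)
  x = 9: RHS = 12, y in [5, 8]  -> 2 point(s)
  x = 10: RHS = 9, y in [3, 10]  -> 2 point(s)
  x = 11: RHS = 1, y in [1, 12]  -> 2 point(s)
Affine points: 13. Add the point at infinity: total = 14.

#E(F_13) = 14


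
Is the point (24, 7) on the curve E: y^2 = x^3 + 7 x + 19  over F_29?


Check whether y^2 = x^3 + 7 x + 19 (mod 29) for (x, y) = (24, 7).
LHS: y^2 = 7^2 mod 29 = 20
RHS: x^3 + 7 x + 19 = 24^3 + 7*24 + 19 mod 29 = 4
LHS != RHS

No, not on the curve


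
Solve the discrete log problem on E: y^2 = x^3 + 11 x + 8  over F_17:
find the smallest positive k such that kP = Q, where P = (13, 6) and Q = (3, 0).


Enumerate multiples of P until we hit Q = (3, 0):
  1P = (13, 6)
  2P = (16, 9)
  3P = (6, 1)
  4P = (11, 10)
  5P = (14, 13)
  6P = (5, 16)
  7P = (8, 9)
  8P = (12, 7)
  9P = (10, 8)
  10P = (2, 15)
  11P = (0, 5)
  12P = (3, 0)
Match found at i = 12.

k = 12


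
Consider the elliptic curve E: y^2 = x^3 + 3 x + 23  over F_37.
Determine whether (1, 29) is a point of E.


Check whether y^2 = x^3 + 3 x + 23 (mod 37) for (x, y) = (1, 29).
LHS: y^2 = 29^2 mod 37 = 27
RHS: x^3 + 3 x + 23 = 1^3 + 3*1 + 23 mod 37 = 27
LHS = RHS

Yes, on the curve


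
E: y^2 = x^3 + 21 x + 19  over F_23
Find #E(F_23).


For each x in F_23, count y with y^2 = x^3 + 21 x + 19 mod 23:
  x = 1: RHS = 18, y in [8, 15]  -> 2 point(s)
  x = 2: RHS = 0, y in [0]  -> 1 point(s)
  x = 4: RHS = 6, y in [11, 12]  -> 2 point(s)
  x = 6: RHS = 16, y in [4, 19]  -> 2 point(s)
  x = 7: RHS = 3, y in [7, 16]  -> 2 point(s)
  x = 8: RHS = 9, y in [3, 20]  -> 2 point(s)
  x = 15: RHS = 6, y in [11, 12]  -> 2 point(s)
  x = 16: RHS = 12, y in [9, 14]  -> 2 point(s)
  x = 19: RHS = 9, y in [3, 20]  -> 2 point(s)
Affine points: 17. Add the point at infinity: total = 18.

#E(F_23) = 18


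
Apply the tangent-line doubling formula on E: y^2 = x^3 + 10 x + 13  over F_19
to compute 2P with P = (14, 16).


Doubling: s = (3 x1^2 + a) / (2 y1)
s = (3*14^2 + 10) / (2*16) mod 19 = 8
x3 = s^2 - 2 x1 mod 19 = 8^2 - 2*14 = 17
y3 = s (x1 - x3) - y1 mod 19 = 8 * (14 - 17) - 16 = 17

2P = (17, 17)


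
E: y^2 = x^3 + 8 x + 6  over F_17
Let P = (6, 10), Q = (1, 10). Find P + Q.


P != Q, so use the chord formula.
s = (y2 - y1) / (x2 - x1) = (0) / (12) mod 17 = 0
x3 = s^2 - x1 - x2 mod 17 = 0^2 - 6 - 1 = 10
y3 = s (x1 - x3) - y1 mod 17 = 0 * (6 - 10) - 10 = 7

P + Q = (10, 7)


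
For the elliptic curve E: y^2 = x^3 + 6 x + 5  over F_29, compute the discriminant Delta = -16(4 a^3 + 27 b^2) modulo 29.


4 a^3 + 27 b^2 = 4*6^3 + 27*5^2 = 864 + 675 = 1539
Delta = -16 * (1539) = -24624
Delta mod 29 = 26

Delta = 26 (mod 29)


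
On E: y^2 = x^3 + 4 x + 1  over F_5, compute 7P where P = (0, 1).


k = 7 = 111_2 (binary, LSB first: 111)
Double-and-add from P = (0, 1):
  bit 0 = 1: acc = O + (0, 1) = (0, 1)
  bit 1 = 1: acc = (0, 1) + (4, 1) = (1, 4)
  bit 2 = 1: acc = (1, 4) + (3, 0) = (0, 4)

7P = (0, 4)


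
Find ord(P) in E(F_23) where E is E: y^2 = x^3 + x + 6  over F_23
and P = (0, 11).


Compute successive multiples of P until we hit O:
  1P = (0, 11)
  2P = (1, 13)
  3P = (3, 6)
  4P = (10, 21)
  5P = (14, 21)
  6P = (2, 4)
  7P = (16, 22)
  8P = (9, 13)
  ... (continuing to 21P)
  21P = O

ord(P) = 21


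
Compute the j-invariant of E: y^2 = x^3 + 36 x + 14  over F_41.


Delta = -16(4 a^3 + 27 b^2) mod 41 = 39
-1728 * (4 a)^3 = -1728 * (4*36)^3 mod 41 = 30
j = 30 * 39^(-1) mod 41 = 26

j = 26 (mod 41)


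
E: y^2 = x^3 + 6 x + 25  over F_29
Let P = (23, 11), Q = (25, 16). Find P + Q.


P != Q, so use the chord formula.
s = (y2 - y1) / (x2 - x1) = (5) / (2) mod 29 = 17
x3 = s^2 - x1 - x2 mod 29 = 17^2 - 23 - 25 = 9
y3 = s (x1 - x3) - y1 mod 29 = 17 * (23 - 9) - 11 = 24

P + Q = (9, 24)


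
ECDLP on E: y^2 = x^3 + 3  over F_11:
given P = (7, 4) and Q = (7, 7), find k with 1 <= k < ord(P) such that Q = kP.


Enumerate multiples of P until we hit Q = (7, 7):
  1P = (7, 4)
  2P = (0, 5)
  3P = (2, 0)
  4P = (0, 6)
  5P = (7, 7)
Match found at i = 5.

k = 5


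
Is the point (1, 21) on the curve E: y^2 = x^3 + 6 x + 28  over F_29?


Check whether y^2 = x^3 + 6 x + 28 (mod 29) for (x, y) = (1, 21).
LHS: y^2 = 21^2 mod 29 = 6
RHS: x^3 + 6 x + 28 = 1^3 + 6*1 + 28 mod 29 = 6
LHS = RHS

Yes, on the curve


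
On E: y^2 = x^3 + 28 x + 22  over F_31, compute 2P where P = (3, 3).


Doubling: s = (3 x1^2 + a) / (2 y1)
s = (3*3^2 + 28) / (2*3) mod 31 = 4
x3 = s^2 - 2 x1 mod 31 = 4^2 - 2*3 = 10
y3 = s (x1 - x3) - y1 mod 31 = 4 * (3 - 10) - 3 = 0

2P = (10, 0)


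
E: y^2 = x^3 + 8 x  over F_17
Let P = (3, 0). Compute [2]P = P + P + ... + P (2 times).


k = 2 = 10_2 (binary, LSB first: 01)
Double-and-add from P = (3, 0):
  bit 0 = 0: acc unchanged = O
  bit 1 = 1: acc = O + O = O

2P = O


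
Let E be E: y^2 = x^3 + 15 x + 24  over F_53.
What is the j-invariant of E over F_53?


Delta = -16(4 a^3 + 27 b^2) mod 53 = 31
-1728 * (4 a)^3 = -1728 * (4*15)^3 mod 53 = 48
j = 48 * 31^(-1) mod 53 = 46

j = 46 (mod 53)


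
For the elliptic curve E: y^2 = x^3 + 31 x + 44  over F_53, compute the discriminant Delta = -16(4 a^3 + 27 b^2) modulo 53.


4 a^3 + 27 b^2 = 4*31^3 + 27*44^2 = 119164 + 52272 = 171436
Delta = -16 * (171436) = -2742976
Delta mod 53 = 39

Delta = 39 (mod 53)


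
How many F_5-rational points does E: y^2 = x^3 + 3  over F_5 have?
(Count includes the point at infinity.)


For each x in F_5, count y with y^2 = x^3 + 0 x + 3 mod 5:
  x = 1: RHS = 4, y in [2, 3]  -> 2 point(s)
  x = 2: RHS = 1, y in [1, 4]  -> 2 point(s)
  x = 3: RHS = 0, y in [0]  -> 1 point(s)
Affine points: 5. Add the point at infinity: total = 6.

#E(F_5) = 6


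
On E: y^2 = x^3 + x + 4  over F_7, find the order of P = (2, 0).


Compute successive multiples of P until we hit O:
  1P = (2, 0)
  2P = O

ord(P) = 2


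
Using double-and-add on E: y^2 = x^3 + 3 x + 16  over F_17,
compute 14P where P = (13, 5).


k = 14 = 1110_2 (binary, LSB first: 0111)
Double-and-add from P = (13, 5):
  bit 0 = 0: acc unchanged = O
  bit 1 = 1: acc = O + (8, 12) = (8, 12)
  bit 2 = 1: acc = (8, 12) + (3, 1) = (2, 8)
  bit 3 = 1: acc = (2, 8) + (15, 6) = (13, 12)

14P = (13, 12)


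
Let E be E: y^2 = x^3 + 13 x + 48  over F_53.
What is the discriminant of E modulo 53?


4 a^3 + 27 b^2 = 4*13^3 + 27*48^2 = 8788 + 62208 = 70996
Delta = -16 * (70996) = -1135936
Delta mod 53 = 13

Delta = 13 (mod 53)


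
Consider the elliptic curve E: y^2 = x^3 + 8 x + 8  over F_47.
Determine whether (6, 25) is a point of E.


Check whether y^2 = x^3 + 8 x + 8 (mod 47) for (x, y) = (6, 25).
LHS: y^2 = 25^2 mod 47 = 14
RHS: x^3 + 8 x + 8 = 6^3 + 8*6 + 8 mod 47 = 37
LHS != RHS

No, not on the curve


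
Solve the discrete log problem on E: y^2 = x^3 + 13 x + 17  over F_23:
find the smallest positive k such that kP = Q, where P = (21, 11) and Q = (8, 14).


Enumerate multiples of P until we hit Q = (8, 14):
  1P = (21, 11)
  2P = (8, 9)
  3P = (6, 9)
  4P = (9, 9)
  5P = (9, 14)
  6P = (6, 14)
  7P = (8, 14)
Match found at i = 7.

k = 7


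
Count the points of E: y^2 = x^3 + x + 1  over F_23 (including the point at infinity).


For each x in F_23, count y with y^2 = x^3 + 1 x + 1 mod 23:
  x = 0: RHS = 1, y in [1, 22]  -> 2 point(s)
  x = 1: RHS = 3, y in [7, 16]  -> 2 point(s)
  x = 3: RHS = 8, y in [10, 13]  -> 2 point(s)
  x = 4: RHS = 0, y in [0]  -> 1 point(s)
  x = 5: RHS = 16, y in [4, 19]  -> 2 point(s)
  x = 6: RHS = 16, y in [4, 19]  -> 2 point(s)
  x = 7: RHS = 6, y in [11, 12]  -> 2 point(s)
  x = 9: RHS = 3, y in [7, 16]  -> 2 point(s)
  x = 11: RHS = 9, y in [3, 20]  -> 2 point(s)
  x = 12: RHS = 16, y in [4, 19]  -> 2 point(s)
  x = 13: RHS = 3, y in [7, 16]  -> 2 point(s)
  x = 17: RHS = 9, y in [3, 20]  -> 2 point(s)
  x = 18: RHS = 9, y in [3, 20]  -> 2 point(s)
  x = 19: RHS = 2, y in [5, 18]  -> 2 point(s)
Affine points: 27. Add the point at infinity: total = 28.

#E(F_23) = 28


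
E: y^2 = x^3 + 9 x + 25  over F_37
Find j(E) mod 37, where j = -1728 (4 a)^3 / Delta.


Delta = -16(4 a^3 + 27 b^2) mod 37 = 27
-1728 * (4 a)^3 = -1728 * (4*9)^3 mod 37 = 26
j = 26 * 27^(-1) mod 37 = 27

j = 27 (mod 37)


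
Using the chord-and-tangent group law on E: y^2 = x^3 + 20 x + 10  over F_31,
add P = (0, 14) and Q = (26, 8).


P != Q, so use the chord formula.
s = (y2 - y1) / (x2 - x1) = (25) / (26) mod 31 = 26
x3 = s^2 - x1 - x2 mod 31 = 26^2 - 0 - 26 = 30
y3 = s (x1 - x3) - y1 mod 31 = 26 * (0 - 30) - 14 = 12

P + Q = (30, 12)


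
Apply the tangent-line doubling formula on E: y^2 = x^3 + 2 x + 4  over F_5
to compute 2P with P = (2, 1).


Doubling: s = (3 x1^2 + a) / (2 y1)
s = (3*2^2 + 2) / (2*1) mod 5 = 2
x3 = s^2 - 2 x1 mod 5 = 2^2 - 2*2 = 0
y3 = s (x1 - x3) - y1 mod 5 = 2 * (2 - 0) - 1 = 3

2P = (0, 3)


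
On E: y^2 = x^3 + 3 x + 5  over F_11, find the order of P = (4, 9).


Compute successive multiples of P until we hit O:
  1P = (4, 9)
  2P = (4, 2)
  3P = O

ord(P) = 3


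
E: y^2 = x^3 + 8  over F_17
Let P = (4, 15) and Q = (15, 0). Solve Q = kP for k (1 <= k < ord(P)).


Enumerate multiples of P until we hit Q = (15, 0):
  1P = (4, 15)
  2P = (0, 5)
  3P = (15, 0)
Match found at i = 3.

k = 3


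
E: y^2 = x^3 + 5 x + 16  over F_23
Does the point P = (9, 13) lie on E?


Check whether y^2 = x^3 + 5 x + 16 (mod 23) for (x, y) = (9, 13).
LHS: y^2 = 13^2 mod 23 = 8
RHS: x^3 + 5 x + 16 = 9^3 + 5*9 + 16 mod 23 = 8
LHS = RHS

Yes, on the curve


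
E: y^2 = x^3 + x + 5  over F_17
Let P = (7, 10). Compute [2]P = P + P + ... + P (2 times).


k = 2 = 10_2 (binary, LSB first: 01)
Double-and-add from P = (7, 10):
  bit 0 = 0: acc unchanged = O
  bit 1 = 1: acc = O + (2, 10) = (2, 10)

2P = (2, 10)


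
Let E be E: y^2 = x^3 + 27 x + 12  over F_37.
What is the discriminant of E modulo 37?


4 a^3 + 27 b^2 = 4*27^3 + 27*12^2 = 78732 + 3888 = 82620
Delta = -16 * (82620) = -1321920
Delta mod 37 = 16

Delta = 16 (mod 37)


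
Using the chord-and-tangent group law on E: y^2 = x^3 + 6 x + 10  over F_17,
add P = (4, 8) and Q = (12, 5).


P != Q, so use the chord formula.
s = (y2 - y1) / (x2 - x1) = (14) / (8) mod 17 = 6
x3 = s^2 - x1 - x2 mod 17 = 6^2 - 4 - 12 = 3
y3 = s (x1 - x3) - y1 mod 17 = 6 * (4 - 3) - 8 = 15

P + Q = (3, 15)


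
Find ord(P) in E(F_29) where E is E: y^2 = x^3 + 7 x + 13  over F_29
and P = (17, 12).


Compute successive multiples of P until we hit O:
  1P = (17, 12)
  2P = (20, 2)
  3P = (16, 4)
  4P = (2, 21)
  5P = (15, 10)
  6P = (27, 7)
  7P = (7, 12)
  8P = (5, 17)
  ... (continuing to 18P)
  18P = O

ord(P) = 18


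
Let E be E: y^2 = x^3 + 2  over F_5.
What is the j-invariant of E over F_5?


Delta = -16(4 a^3 + 27 b^2) mod 5 = 2
-1728 * (4 a)^3 = -1728 * (4*0)^3 mod 5 = 0
j = 0 * 2^(-1) mod 5 = 0

j = 0 (mod 5)


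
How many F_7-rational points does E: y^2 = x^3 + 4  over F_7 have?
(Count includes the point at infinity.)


For each x in F_7, count y with y^2 = x^3 + 0 x + 4 mod 7:
  x = 0: RHS = 4, y in [2, 5]  -> 2 point(s)
Affine points: 2. Add the point at infinity: total = 3.

#E(F_7) = 3


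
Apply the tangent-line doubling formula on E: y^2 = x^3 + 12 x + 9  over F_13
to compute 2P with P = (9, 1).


Doubling: s = (3 x1^2 + a) / (2 y1)
s = (3*9^2 + 12) / (2*1) mod 13 = 4
x3 = s^2 - 2 x1 mod 13 = 4^2 - 2*9 = 11
y3 = s (x1 - x3) - y1 mod 13 = 4 * (9 - 11) - 1 = 4

2P = (11, 4)


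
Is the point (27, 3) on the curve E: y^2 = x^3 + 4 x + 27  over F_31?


Check whether y^2 = x^3 + 4 x + 27 (mod 31) for (x, y) = (27, 3).
LHS: y^2 = 3^2 mod 31 = 9
RHS: x^3 + 4 x + 27 = 27^3 + 4*27 + 27 mod 31 = 9
LHS = RHS

Yes, on the curve


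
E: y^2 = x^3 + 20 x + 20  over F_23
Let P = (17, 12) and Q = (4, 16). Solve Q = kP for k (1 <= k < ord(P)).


Enumerate multiples of P until we hit Q = (4, 16):
  1P = (17, 12)
  2P = (20, 18)
  3P = (13, 19)
  4P = (9, 20)
  5P = (21, 15)
  6P = (10, 22)
  7P = (14, 10)
  8P = (18, 18)
  9P = (1, 15)
  10P = (8, 5)
  11P = (4, 16)
Match found at i = 11.

k = 11


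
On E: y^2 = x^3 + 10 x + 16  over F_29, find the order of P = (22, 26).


Compute successive multiples of P until we hit O:
  1P = (22, 26)
  2P = (18, 24)
  3P = (11, 23)
  4P = (21, 27)
  5P = (16, 26)
  6P = (20, 3)
  7P = (25, 12)
  8P = (7, 20)
  ... (continuing to 34P)
  34P = O

ord(P) = 34


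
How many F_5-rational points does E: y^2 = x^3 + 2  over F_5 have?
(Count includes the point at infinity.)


For each x in F_5, count y with y^2 = x^3 + 0 x + 2 mod 5:
  x = 2: RHS = 0, y in [0]  -> 1 point(s)
  x = 3: RHS = 4, y in [2, 3]  -> 2 point(s)
  x = 4: RHS = 1, y in [1, 4]  -> 2 point(s)
Affine points: 5. Add the point at infinity: total = 6.

#E(F_5) = 6


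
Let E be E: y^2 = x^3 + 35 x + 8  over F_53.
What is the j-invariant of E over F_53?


Delta = -16(4 a^3 + 27 b^2) mod 53 = 40
-1728 * (4 a)^3 = -1728 * (4*35)^3 mod 53 = 15
j = 15 * 40^(-1) mod 53 = 7

j = 7 (mod 53)


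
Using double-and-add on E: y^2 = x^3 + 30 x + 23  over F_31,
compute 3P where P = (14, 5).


k = 3 = 11_2 (binary, LSB first: 11)
Double-and-add from P = (14, 5):
  bit 0 = 1: acc = O + (14, 5) = (14, 5)
  bit 1 = 1: acc = (14, 5) + (8, 0) = (14, 26)

3P = (14, 26)


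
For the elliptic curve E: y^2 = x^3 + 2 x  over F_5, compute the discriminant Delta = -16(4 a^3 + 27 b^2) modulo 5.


4 a^3 + 27 b^2 = 4*2^3 + 27*0^2 = 32 + 0 = 32
Delta = -16 * (32) = -512
Delta mod 5 = 3

Delta = 3 (mod 5)


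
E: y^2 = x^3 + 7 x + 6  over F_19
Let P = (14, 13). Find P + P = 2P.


Doubling: s = (3 x1^2 + a) / (2 y1)
s = (3*14^2 + 7) / (2*13) mod 19 = 9
x3 = s^2 - 2 x1 mod 19 = 9^2 - 2*14 = 15
y3 = s (x1 - x3) - y1 mod 19 = 9 * (14 - 15) - 13 = 16

2P = (15, 16)


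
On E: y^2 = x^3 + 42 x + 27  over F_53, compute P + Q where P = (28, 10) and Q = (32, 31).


P != Q, so use the chord formula.
s = (y2 - y1) / (x2 - x1) = (21) / (4) mod 53 = 45
x3 = s^2 - x1 - x2 mod 53 = 45^2 - 28 - 32 = 4
y3 = s (x1 - x3) - y1 mod 53 = 45 * (28 - 4) - 10 = 10

P + Q = (4, 10)


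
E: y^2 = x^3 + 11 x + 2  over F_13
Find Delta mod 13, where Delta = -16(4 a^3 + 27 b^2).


4 a^3 + 27 b^2 = 4*11^3 + 27*2^2 = 5324 + 108 = 5432
Delta = -16 * (5432) = -86912
Delta mod 13 = 6

Delta = 6 (mod 13)


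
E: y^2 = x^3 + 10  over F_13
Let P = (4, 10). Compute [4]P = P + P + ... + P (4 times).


k = 4 = 100_2 (binary, LSB first: 001)
Double-and-add from P = (4, 10):
  bit 0 = 0: acc unchanged = O
  bit 1 = 0: acc unchanged = O
  bit 2 = 1: acc = O + (4, 10) = (4, 10)

4P = (4, 10)


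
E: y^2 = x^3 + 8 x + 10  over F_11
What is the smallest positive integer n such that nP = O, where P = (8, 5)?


Compute successive multiples of P until we hit O:
  1P = (8, 5)
  2P = (10, 10)
  3P = (2, 10)
  4P = (2, 1)
  5P = (10, 1)
  6P = (8, 6)
  7P = O

ord(P) = 7


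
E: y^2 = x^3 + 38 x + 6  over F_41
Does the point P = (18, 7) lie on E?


Check whether y^2 = x^3 + 38 x + 6 (mod 41) for (x, y) = (18, 7).
LHS: y^2 = 7^2 mod 41 = 8
RHS: x^3 + 38 x + 6 = 18^3 + 38*18 + 6 mod 41 = 3
LHS != RHS

No, not on the curve


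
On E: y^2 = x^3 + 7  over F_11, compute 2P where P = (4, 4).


Doubling: s = (3 x1^2 + a) / (2 y1)
s = (3*4^2 + 0) / (2*4) mod 11 = 6
x3 = s^2 - 2 x1 mod 11 = 6^2 - 2*4 = 6
y3 = s (x1 - x3) - y1 mod 11 = 6 * (4 - 6) - 4 = 6

2P = (6, 6)


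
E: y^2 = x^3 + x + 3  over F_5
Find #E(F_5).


For each x in F_5, count y with y^2 = x^3 + 1 x + 3 mod 5:
  x = 1: RHS = 0, y in [0]  -> 1 point(s)
  x = 4: RHS = 1, y in [1, 4]  -> 2 point(s)
Affine points: 3. Add the point at infinity: total = 4.

#E(F_5) = 4


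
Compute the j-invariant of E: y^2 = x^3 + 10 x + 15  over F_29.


Delta = -16(4 a^3 + 27 b^2) mod 29 = 11
-1728 * (4 a)^3 = -1728 * (4*10)^3 mod 29 = 22
j = 22 * 11^(-1) mod 29 = 2

j = 2 (mod 29)


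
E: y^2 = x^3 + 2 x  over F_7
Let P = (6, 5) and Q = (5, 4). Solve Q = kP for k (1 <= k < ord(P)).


Enumerate multiples of P until we hit Q = (5, 4):
  1P = (6, 5)
  2P = (4, 3)
  3P = (5, 3)
  4P = (0, 0)
  5P = (5, 4)
Match found at i = 5.

k = 5


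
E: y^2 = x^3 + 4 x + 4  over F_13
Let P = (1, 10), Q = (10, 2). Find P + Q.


P != Q, so use the chord formula.
s = (y2 - y1) / (x2 - x1) = (5) / (9) mod 13 = 2
x3 = s^2 - x1 - x2 mod 13 = 2^2 - 1 - 10 = 6
y3 = s (x1 - x3) - y1 mod 13 = 2 * (1 - 6) - 10 = 6

P + Q = (6, 6)


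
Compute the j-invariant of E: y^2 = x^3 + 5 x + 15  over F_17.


Delta = -16(4 a^3 + 27 b^2) mod 17 = 13
-1728 * (4 a)^3 = -1728 * (4*5)^3 mod 17 = 9
j = 9 * 13^(-1) mod 17 = 2

j = 2 (mod 17)


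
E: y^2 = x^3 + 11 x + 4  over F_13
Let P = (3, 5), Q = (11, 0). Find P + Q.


P != Q, so use the chord formula.
s = (y2 - y1) / (x2 - x1) = (8) / (8) mod 13 = 1
x3 = s^2 - x1 - x2 mod 13 = 1^2 - 3 - 11 = 0
y3 = s (x1 - x3) - y1 mod 13 = 1 * (3 - 0) - 5 = 11

P + Q = (0, 11)


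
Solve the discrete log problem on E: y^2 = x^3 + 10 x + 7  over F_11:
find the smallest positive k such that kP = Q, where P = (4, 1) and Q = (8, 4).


Enumerate multiples of P until we hit Q = (8, 4):
  1P = (4, 1)
  2P = (8, 4)
Match found at i = 2.

k = 2


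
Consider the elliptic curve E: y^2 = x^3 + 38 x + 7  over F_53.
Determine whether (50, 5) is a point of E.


Check whether y^2 = x^3 + 38 x + 7 (mod 53) for (x, y) = (50, 5).
LHS: y^2 = 5^2 mod 53 = 25
RHS: x^3 + 38 x + 7 = 50^3 + 38*50 + 7 mod 53 = 25
LHS = RHS

Yes, on the curve


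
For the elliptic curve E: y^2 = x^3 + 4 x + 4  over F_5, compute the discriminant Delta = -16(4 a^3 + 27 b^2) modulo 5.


4 a^3 + 27 b^2 = 4*4^3 + 27*4^2 = 256 + 432 = 688
Delta = -16 * (688) = -11008
Delta mod 5 = 2

Delta = 2 (mod 5)


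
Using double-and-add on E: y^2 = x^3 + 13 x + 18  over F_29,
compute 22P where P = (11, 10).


k = 22 = 10110_2 (binary, LSB first: 01101)
Double-and-add from P = (11, 10):
  bit 0 = 0: acc unchanged = O
  bit 1 = 1: acc = O + (2, 20) = (2, 20)
  bit 2 = 1: acc = (2, 20) + (5, 18) = (16, 28)
  bit 3 = 0: acc unchanged = (16, 28)
  bit 4 = 1: acc = (16, 28) + (13, 8) = (9, 9)

22P = (9, 9)


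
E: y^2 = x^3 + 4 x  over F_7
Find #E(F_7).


For each x in F_7, count y with y^2 = x^3 + 4 x + 0 mod 7:
  x = 0: RHS = 0, y in [0]  -> 1 point(s)
  x = 2: RHS = 2, y in [3, 4]  -> 2 point(s)
  x = 3: RHS = 4, y in [2, 5]  -> 2 point(s)
  x = 6: RHS = 2, y in [3, 4]  -> 2 point(s)
Affine points: 7. Add the point at infinity: total = 8.

#E(F_7) = 8


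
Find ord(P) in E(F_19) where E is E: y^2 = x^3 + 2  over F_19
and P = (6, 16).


Compute successive multiples of P until we hit O:
  1P = (6, 16)
  2P = (8, 1)
  3P = (9, 16)
  4P = (4, 3)
  5P = (18, 1)
  6P = (12, 1)
  7P = (12, 18)
  8P = (18, 18)
  ... (continuing to 13P)
  13P = O

ord(P) = 13


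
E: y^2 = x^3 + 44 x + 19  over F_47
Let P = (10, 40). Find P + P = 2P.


Doubling: s = (3 x1^2 + a) / (2 y1)
s = (3*10^2 + 44) / (2*40) mod 47 = 9
x3 = s^2 - 2 x1 mod 47 = 9^2 - 2*10 = 14
y3 = s (x1 - x3) - y1 mod 47 = 9 * (10 - 14) - 40 = 18

2P = (14, 18)


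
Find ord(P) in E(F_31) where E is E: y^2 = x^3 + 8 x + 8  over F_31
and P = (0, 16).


Compute successive multiples of P until we hit O:
  1P = (0, 16)
  2P = (2, 30)
  3P = (16, 27)
  4P = (3, 11)
  5P = (17, 2)
  6P = (15, 0)
  7P = (17, 29)
  8P = (3, 20)
  ... (continuing to 12P)
  12P = O

ord(P) = 12


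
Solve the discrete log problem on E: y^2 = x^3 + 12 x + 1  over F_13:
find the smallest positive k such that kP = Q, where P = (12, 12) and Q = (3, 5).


Enumerate multiples of P until we hit Q = (3, 5):
  1P = (12, 12)
  2P = (3, 5)
Match found at i = 2.

k = 2


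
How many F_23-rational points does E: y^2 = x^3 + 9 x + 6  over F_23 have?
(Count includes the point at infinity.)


For each x in F_23, count y with y^2 = x^3 + 9 x + 6 mod 23:
  x = 0: RHS = 6, y in [11, 12]  -> 2 point(s)
  x = 1: RHS = 16, y in [4, 19]  -> 2 point(s)
  x = 2: RHS = 9, y in [3, 20]  -> 2 point(s)
  x = 6: RHS = 0, y in [0]  -> 1 point(s)
  x = 12: RHS = 2, y in [5, 18]  -> 2 point(s)
  x = 14: RHS = 1, y in [1, 22]  -> 2 point(s)
  x = 17: RHS = 12, y in [9, 14]  -> 2 point(s)
  x = 21: RHS = 3, y in [7, 16]  -> 2 point(s)
Affine points: 15. Add the point at infinity: total = 16.

#E(F_23) = 16


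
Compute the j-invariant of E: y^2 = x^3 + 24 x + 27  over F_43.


Delta = -16(4 a^3 + 27 b^2) mod 43 = 36
-1728 * (4 a)^3 = -1728 * (4*24)^3 mod 43 = 41
j = 41 * 36^(-1) mod 43 = 31

j = 31 (mod 43)


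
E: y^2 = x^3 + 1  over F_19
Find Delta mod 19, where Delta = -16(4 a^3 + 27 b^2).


4 a^3 + 27 b^2 = 4*0^3 + 27*1^2 = 0 + 27 = 27
Delta = -16 * (27) = -432
Delta mod 19 = 5

Delta = 5 (mod 19)


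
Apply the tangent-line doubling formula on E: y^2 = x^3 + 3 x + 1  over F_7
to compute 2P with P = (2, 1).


Doubling: s = (3 x1^2 + a) / (2 y1)
s = (3*2^2 + 3) / (2*1) mod 7 = 4
x3 = s^2 - 2 x1 mod 7 = 4^2 - 2*2 = 5
y3 = s (x1 - x3) - y1 mod 7 = 4 * (2 - 5) - 1 = 1

2P = (5, 1)


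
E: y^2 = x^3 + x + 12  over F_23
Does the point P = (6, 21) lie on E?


Check whether y^2 = x^3 + 1 x + 12 (mod 23) for (x, y) = (6, 21).
LHS: y^2 = 21^2 mod 23 = 4
RHS: x^3 + 1 x + 12 = 6^3 + 1*6 + 12 mod 23 = 4
LHS = RHS

Yes, on the curve


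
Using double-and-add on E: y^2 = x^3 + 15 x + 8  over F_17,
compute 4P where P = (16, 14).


k = 4 = 100_2 (binary, LSB first: 001)
Double-and-add from P = (16, 14):
  bit 0 = 0: acc unchanged = O
  bit 1 = 0: acc unchanged = O
  bit 2 = 1: acc = O + (4, 8) = (4, 8)

4P = (4, 8)


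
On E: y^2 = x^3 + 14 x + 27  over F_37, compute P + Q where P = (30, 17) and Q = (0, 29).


P != Q, so use the chord formula.
s = (y2 - y1) / (x2 - x1) = (12) / (7) mod 37 = 7
x3 = s^2 - x1 - x2 mod 37 = 7^2 - 30 - 0 = 19
y3 = s (x1 - x3) - y1 mod 37 = 7 * (30 - 19) - 17 = 23

P + Q = (19, 23)


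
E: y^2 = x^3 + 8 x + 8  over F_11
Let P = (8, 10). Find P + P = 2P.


Doubling: s = (3 x1^2 + a) / (2 y1)
s = (3*8^2 + 8) / (2*10) mod 11 = 10
x3 = s^2 - 2 x1 mod 11 = 10^2 - 2*8 = 7
y3 = s (x1 - x3) - y1 mod 11 = 10 * (8 - 7) - 10 = 0

2P = (7, 0)


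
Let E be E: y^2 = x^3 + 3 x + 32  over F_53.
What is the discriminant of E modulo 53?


4 a^3 + 27 b^2 = 4*3^3 + 27*32^2 = 108 + 27648 = 27756
Delta = -16 * (27756) = -444096
Delta mod 53 = 44

Delta = 44 (mod 53)


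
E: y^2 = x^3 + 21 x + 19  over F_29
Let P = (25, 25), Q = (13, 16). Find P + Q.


P != Q, so use the chord formula.
s = (y2 - y1) / (x2 - x1) = (20) / (17) mod 29 = 8
x3 = s^2 - x1 - x2 mod 29 = 8^2 - 25 - 13 = 26
y3 = s (x1 - x3) - y1 mod 29 = 8 * (25 - 26) - 25 = 25

P + Q = (26, 25)


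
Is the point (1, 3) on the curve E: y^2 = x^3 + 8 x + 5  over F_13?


Check whether y^2 = x^3 + 8 x + 5 (mod 13) for (x, y) = (1, 3).
LHS: y^2 = 3^2 mod 13 = 9
RHS: x^3 + 8 x + 5 = 1^3 + 8*1 + 5 mod 13 = 1
LHS != RHS

No, not on the curve


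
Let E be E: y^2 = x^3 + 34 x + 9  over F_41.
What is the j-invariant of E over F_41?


Delta = -16(4 a^3 + 27 b^2) mod 41 = 39
-1728 * (4 a)^3 = -1728 * (4*34)^3 mod 41 = 20
j = 20 * 39^(-1) mod 41 = 31

j = 31 (mod 41)


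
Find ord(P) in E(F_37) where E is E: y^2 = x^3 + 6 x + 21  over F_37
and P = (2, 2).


Compute successive multiples of P until we hit O:
  1P = (2, 2)
  2P = (7, 31)
  3P = (35, 36)
  4P = (26, 17)
  5P = (25, 16)
  6P = (11, 7)
  7P = (17, 2)
  8P = (18, 35)
  ... (continuing to 23P)
  23P = O

ord(P) = 23


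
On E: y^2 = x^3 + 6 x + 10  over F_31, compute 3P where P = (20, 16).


k = 3 = 11_2 (binary, LSB first: 11)
Double-and-add from P = (20, 16):
  bit 0 = 1: acc = O + (20, 16) = (20, 16)
  bit 1 = 1: acc = (20, 16) + (0, 17) = (21, 29)

3P = (21, 29)


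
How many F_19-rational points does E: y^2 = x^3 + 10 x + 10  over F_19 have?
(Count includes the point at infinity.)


For each x in F_19, count y with y^2 = x^3 + 10 x + 10 mod 19:
  x = 2: RHS = 0, y in [0]  -> 1 point(s)
  x = 4: RHS = 0, y in [0]  -> 1 point(s)
  x = 6: RHS = 1, y in [1, 18]  -> 2 point(s)
  x = 7: RHS = 5, y in [9, 10]  -> 2 point(s)
  x = 11: RHS = 7, y in [8, 11]  -> 2 point(s)
  x = 13: RHS = 0, y in [0]  -> 1 point(s)
  x = 14: RHS = 6, y in [5, 14]  -> 2 point(s)
  x = 15: RHS = 1, y in [1, 18]  -> 2 point(s)
  x = 17: RHS = 1, y in [1, 18]  -> 2 point(s)
Affine points: 15. Add the point at infinity: total = 16.

#E(F_19) = 16


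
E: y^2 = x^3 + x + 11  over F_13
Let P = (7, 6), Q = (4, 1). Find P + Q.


P != Q, so use the chord formula.
s = (y2 - y1) / (x2 - x1) = (8) / (10) mod 13 = 6
x3 = s^2 - x1 - x2 mod 13 = 6^2 - 7 - 4 = 12
y3 = s (x1 - x3) - y1 mod 13 = 6 * (7 - 12) - 6 = 3

P + Q = (12, 3)


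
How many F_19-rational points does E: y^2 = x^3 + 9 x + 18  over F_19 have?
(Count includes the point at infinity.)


For each x in F_19, count y with y^2 = x^3 + 9 x + 18 mod 19:
  x = 1: RHS = 9, y in [3, 16]  -> 2 point(s)
  x = 2: RHS = 6, y in [5, 14]  -> 2 point(s)
  x = 4: RHS = 4, y in [2, 17]  -> 2 point(s)
  x = 5: RHS = 17, y in [6, 13]  -> 2 point(s)
  x = 7: RHS = 6, y in [5, 14]  -> 2 point(s)
  x = 9: RHS = 11, y in [7, 12]  -> 2 point(s)
  x = 10: RHS = 6, y in [5, 14]  -> 2 point(s)
  x = 11: RHS = 4, y in [2, 17]  -> 2 point(s)
  x = 12: RHS = 11, y in [7, 12]  -> 2 point(s)
  x = 14: RHS = 0, y in [0]  -> 1 point(s)
  x = 17: RHS = 11, y in [7, 12]  -> 2 point(s)
Affine points: 21. Add the point at infinity: total = 22.

#E(F_19) = 22


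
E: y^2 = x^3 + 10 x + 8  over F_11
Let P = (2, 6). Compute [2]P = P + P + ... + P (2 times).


k = 2 = 10_2 (binary, LSB first: 01)
Double-and-add from P = (2, 6):
  bit 0 = 0: acc unchanged = O
  bit 1 = 1: acc = O + (7, 5) = (7, 5)

2P = (7, 5)


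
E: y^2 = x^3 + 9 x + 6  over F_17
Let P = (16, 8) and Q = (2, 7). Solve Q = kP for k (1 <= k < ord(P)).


Enumerate multiples of P until we hit Q = (2, 7):
  1P = (16, 8)
  2P = (10, 5)
  3P = (4, 15)
  4P = (1, 13)
  5P = (2, 10)
  6P = (7, 15)
  7P = (3, 14)
  8P = (13, 5)
  9P = (6, 2)
  10P = (11, 12)
  11P = (9, 0)
  12P = (11, 5)
  13P = (6, 15)
  14P = (13, 12)
  15P = (3, 3)
  16P = (7, 2)
  17P = (2, 7)
Match found at i = 17.

k = 17


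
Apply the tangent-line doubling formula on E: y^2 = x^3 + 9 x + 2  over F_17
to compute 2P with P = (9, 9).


Doubling: s = (3 x1^2 + a) / (2 y1)
s = (3*9^2 + 9) / (2*9) mod 17 = 14
x3 = s^2 - 2 x1 mod 17 = 14^2 - 2*9 = 8
y3 = s (x1 - x3) - y1 mod 17 = 14 * (9 - 8) - 9 = 5

2P = (8, 5)


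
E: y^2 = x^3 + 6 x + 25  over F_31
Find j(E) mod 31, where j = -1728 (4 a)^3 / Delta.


Delta = -16(4 a^3 + 27 b^2) mod 31 = 12
-1728 * (4 a)^3 = -1728 * (4*6)^3 mod 31 = 15
j = 15 * 12^(-1) mod 31 = 9

j = 9 (mod 31)


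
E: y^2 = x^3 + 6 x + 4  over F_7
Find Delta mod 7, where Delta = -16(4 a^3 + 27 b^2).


4 a^3 + 27 b^2 = 4*6^3 + 27*4^2 = 864 + 432 = 1296
Delta = -16 * (1296) = -20736
Delta mod 7 = 5

Delta = 5 (mod 7)


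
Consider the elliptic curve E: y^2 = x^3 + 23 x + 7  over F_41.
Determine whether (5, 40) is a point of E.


Check whether y^2 = x^3 + 23 x + 7 (mod 41) for (x, y) = (5, 40).
LHS: y^2 = 40^2 mod 41 = 1
RHS: x^3 + 23 x + 7 = 5^3 + 23*5 + 7 mod 41 = 1
LHS = RHS

Yes, on the curve


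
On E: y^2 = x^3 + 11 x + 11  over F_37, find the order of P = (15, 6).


Compute successive multiples of P until we hit O:
  1P = (15, 6)
  2P = (18, 26)
  3P = (32, 4)
  4P = (0, 14)
  5P = (31, 5)
  6P = (3, 21)
  7P = (9, 5)
  8P = (12, 13)
  ... (continuing to 41P)
  41P = O

ord(P) = 41


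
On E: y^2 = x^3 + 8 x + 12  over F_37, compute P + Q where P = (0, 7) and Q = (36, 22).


P != Q, so use the chord formula.
s = (y2 - y1) / (x2 - x1) = (15) / (36) mod 37 = 22
x3 = s^2 - x1 - x2 mod 37 = 22^2 - 0 - 36 = 4
y3 = s (x1 - x3) - y1 mod 37 = 22 * (0 - 4) - 7 = 16

P + Q = (4, 16)


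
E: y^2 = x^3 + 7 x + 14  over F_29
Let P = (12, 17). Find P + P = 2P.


Doubling: s = (3 x1^2 + a) / (2 y1)
s = (3*12^2 + 7) / (2*17) mod 29 = 24
x3 = s^2 - 2 x1 mod 29 = 24^2 - 2*12 = 1
y3 = s (x1 - x3) - y1 mod 29 = 24 * (12 - 1) - 17 = 15

2P = (1, 15)


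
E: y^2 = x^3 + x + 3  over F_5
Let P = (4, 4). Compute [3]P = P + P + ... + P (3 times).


k = 3 = 11_2 (binary, LSB first: 11)
Double-and-add from P = (4, 4):
  bit 0 = 1: acc = O + (4, 4) = (4, 4)
  bit 1 = 1: acc = (4, 4) + (1, 0) = (4, 1)

3P = (4, 1)


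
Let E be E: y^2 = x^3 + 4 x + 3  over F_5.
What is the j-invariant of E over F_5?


Delta = -16(4 a^3 + 27 b^2) mod 5 = 1
-1728 * (4 a)^3 = -1728 * (4*4)^3 mod 5 = 2
j = 2 * 1^(-1) mod 5 = 2

j = 2 (mod 5)


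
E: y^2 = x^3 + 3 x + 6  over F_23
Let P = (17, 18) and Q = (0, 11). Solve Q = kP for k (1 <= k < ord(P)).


Enumerate multiples of P until we hit Q = (0, 11):
  1P = (17, 18)
  2P = (14, 20)
  3P = (18, 21)
  4P = (20, 19)
  5P = (4, 17)
  6P = (5, 13)
  7P = (9, 16)
  8P = (10, 1)
  9P = (8, 17)
  10P = (0, 12)
  11P = (7, 18)
  12P = (22, 5)
  13P = (11, 17)
  14P = (11, 6)
  15P = (22, 18)
  16P = (7, 5)
  17P = (0, 11)
Match found at i = 17.

k = 17


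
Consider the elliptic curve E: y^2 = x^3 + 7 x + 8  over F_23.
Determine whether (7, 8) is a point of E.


Check whether y^2 = x^3 + 7 x + 8 (mod 23) for (x, y) = (7, 8).
LHS: y^2 = 8^2 mod 23 = 18
RHS: x^3 + 7 x + 8 = 7^3 + 7*7 + 8 mod 23 = 9
LHS != RHS

No, not on the curve


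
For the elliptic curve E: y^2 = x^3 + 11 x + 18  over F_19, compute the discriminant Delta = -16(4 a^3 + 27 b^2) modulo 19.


4 a^3 + 27 b^2 = 4*11^3 + 27*18^2 = 5324 + 8748 = 14072
Delta = -16 * (14072) = -225152
Delta mod 19 = 17

Delta = 17 (mod 19)


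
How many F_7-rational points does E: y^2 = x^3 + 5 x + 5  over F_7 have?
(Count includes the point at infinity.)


For each x in F_7, count y with y^2 = x^3 + 5 x + 5 mod 7:
  x = 1: RHS = 4, y in [2, 5]  -> 2 point(s)
  x = 2: RHS = 2, y in [3, 4]  -> 2 point(s)
  x = 5: RHS = 1, y in [1, 6]  -> 2 point(s)
Affine points: 6. Add the point at infinity: total = 7.

#E(F_7) = 7


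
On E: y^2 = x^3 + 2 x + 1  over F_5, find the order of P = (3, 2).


Compute successive multiples of P until we hit O:
  1P = (3, 2)
  2P = (0, 1)
  3P = (1, 2)
  4P = (1, 3)
  5P = (0, 4)
  6P = (3, 3)
  7P = O

ord(P) = 7


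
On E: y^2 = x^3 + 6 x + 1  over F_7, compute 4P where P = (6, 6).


k = 4 = 100_2 (binary, LSB first: 001)
Double-and-add from P = (6, 6):
  bit 0 = 0: acc unchanged = O
  bit 1 = 0: acc unchanged = O
  bit 2 = 1: acc = O + (3, 2) = (3, 2)

4P = (3, 2)


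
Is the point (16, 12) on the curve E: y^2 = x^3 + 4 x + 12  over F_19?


Check whether y^2 = x^3 + 4 x + 12 (mod 19) for (x, y) = (16, 12).
LHS: y^2 = 12^2 mod 19 = 11
RHS: x^3 + 4 x + 12 = 16^3 + 4*16 + 12 mod 19 = 11
LHS = RHS

Yes, on the curve


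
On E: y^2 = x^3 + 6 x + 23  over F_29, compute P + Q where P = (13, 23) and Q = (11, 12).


P != Q, so use the chord formula.
s = (y2 - y1) / (x2 - x1) = (18) / (27) mod 29 = 20
x3 = s^2 - x1 - x2 mod 29 = 20^2 - 13 - 11 = 28
y3 = s (x1 - x3) - y1 mod 29 = 20 * (13 - 28) - 23 = 25

P + Q = (28, 25)


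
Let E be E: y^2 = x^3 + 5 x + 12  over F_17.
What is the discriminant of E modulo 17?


4 a^3 + 27 b^2 = 4*5^3 + 27*12^2 = 500 + 3888 = 4388
Delta = -16 * (4388) = -70208
Delta mod 17 = 2

Delta = 2 (mod 17)


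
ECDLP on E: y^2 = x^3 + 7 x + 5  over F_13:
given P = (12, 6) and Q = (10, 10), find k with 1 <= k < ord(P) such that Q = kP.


Enumerate multiples of P until we hit Q = (10, 10):
  1P = (12, 6)
  2P = (11, 10)
  3P = (6, 9)
  4P = (5, 10)
  5P = (8, 1)
  6P = (10, 3)
  7P = (3, 1)
  8P = (2, 1)
  9P = (9, 2)
  10P = (1, 0)
  11P = (9, 11)
  12P = (2, 12)
  13P = (3, 12)
  14P = (10, 10)
Match found at i = 14.

k = 14


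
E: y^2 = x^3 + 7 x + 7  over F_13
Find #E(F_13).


For each x in F_13, count y with y^2 = x^3 + 7 x + 7 mod 13:
  x = 2: RHS = 3, y in [4, 9]  -> 2 point(s)
  x = 3: RHS = 3, y in [4, 9]  -> 2 point(s)
  x = 7: RHS = 9, y in [3, 10]  -> 2 point(s)
  x = 8: RHS = 3, y in [4, 9]  -> 2 point(s)
  x = 12: RHS = 12, y in [5, 8]  -> 2 point(s)
Affine points: 10. Add the point at infinity: total = 11.

#E(F_13) = 11


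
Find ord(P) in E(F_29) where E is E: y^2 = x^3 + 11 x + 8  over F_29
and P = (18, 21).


Compute successive multiples of P until we hit O:
  1P = (18, 21)
  2P = (26, 21)
  3P = (14, 8)
  4P = (13, 17)
  5P = (23, 4)
  6P = (10, 4)
  7P = (25, 4)
  8P = (28, 24)
  ... (continuing to 18P)
  18P = O

ord(P) = 18


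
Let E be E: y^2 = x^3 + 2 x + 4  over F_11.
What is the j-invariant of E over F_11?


Delta = -16(4 a^3 + 27 b^2) mod 11 = 1
-1728 * (4 a)^3 = -1728 * (4*2)^3 mod 11 = 5
j = 5 * 1^(-1) mod 11 = 5

j = 5 (mod 11)


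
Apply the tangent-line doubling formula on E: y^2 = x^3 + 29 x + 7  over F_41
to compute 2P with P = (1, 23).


Doubling: s = (3 x1^2 + a) / (2 y1)
s = (3*1^2 + 29) / (2*23) mod 41 = 31
x3 = s^2 - 2 x1 mod 41 = 31^2 - 2*1 = 16
y3 = s (x1 - x3) - y1 mod 41 = 31 * (1 - 16) - 23 = 4

2P = (16, 4)


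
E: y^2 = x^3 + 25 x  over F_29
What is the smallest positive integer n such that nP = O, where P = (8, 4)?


Compute successive multiples of P until we hit O:
  1P = (8, 4)
  2P = (7, 5)
  3P = (15, 3)
  4P = (22, 27)
  5P = (27, 0)
  6P = (22, 2)
  7P = (15, 26)
  8P = (7, 24)
  ... (continuing to 10P)
  10P = O

ord(P) = 10


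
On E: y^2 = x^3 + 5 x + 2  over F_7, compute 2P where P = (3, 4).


Doubling: s = (3 x1^2 + a) / (2 y1)
s = (3*3^2 + 5) / (2*4) mod 7 = 4
x3 = s^2 - 2 x1 mod 7 = 4^2 - 2*3 = 3
y3 = s (x1 - x3) - y1 mod 7 = 4 * (3 - 3) - 4 = 3

2P = (3, 3)


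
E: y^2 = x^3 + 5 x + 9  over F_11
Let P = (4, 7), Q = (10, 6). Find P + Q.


P != Q, so use the chord formula.
s = (y2 - y1) / (x2 - x1) = (10) / (6) mod 11 = 9
x3 = s^2 - x1 - x2 mod 11 = 9^2 - 4 - 10 = 1
y3 = s (x1 - x3) - y1 mod 11 = 9 * (4 - 1) - 7 = 9

P + Q = (1, 9)


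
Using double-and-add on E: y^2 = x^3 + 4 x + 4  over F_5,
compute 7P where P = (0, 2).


k = 7 = 111_2 (binary, LSB first: 111)
Double-and-add from P = (0, 2):
  bit 0 = 1: acc = O + (0, 2) = (0, 2)
  bit 1 = 1: acc = (0, 2) + (1, 2) = (4, 3)
  bit 2 = 1: acc = (4, 3) + (2, 0) = (0, 3)

7P = (0, 3)


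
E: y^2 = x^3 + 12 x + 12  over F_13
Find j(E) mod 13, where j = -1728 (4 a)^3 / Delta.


Delta = -16(4 a^3 + 27 b^2) mod 13 = 9
-1728 * (4 a)^3 = -1728 * (4*12)^3 mod 13 = 1
j = 1 * 9^(-1) mod 13 = 3

j = 3 (mod 13)


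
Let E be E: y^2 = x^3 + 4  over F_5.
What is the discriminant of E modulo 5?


4 a^3 + 27 b^2 = 4*0^3 + 27*4^2 = 0 + 432 = 432
Delta = -16 * (432) = -6912
Delta mod 5 = 3

Delta = 3 (mod 5)


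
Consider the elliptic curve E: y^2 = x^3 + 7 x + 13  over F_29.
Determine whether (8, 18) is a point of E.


Check whether y^2 = x^3 + 7 x + 13 (mod 29) for (x, y) = (8, 18).
LHS: y^2 = 18^2 mod 29 = 5
RHS: x^3 + 7 x + 13 = 8^3 + 7*8 + 13 mod 29 = 1
LHS != RHS

No, not on the curve


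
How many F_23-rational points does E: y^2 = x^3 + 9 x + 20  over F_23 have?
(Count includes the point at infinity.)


For each x in F_23, count y with y^2 = x^3 + 9 x + 20 mod 23:
  x = 2: RHS = 0, y in [0]  -> 1 point(s)
  x = 5: RHS = 6, y in [11, 12]  -> 2 point(s)
  x = 7: RHS = 12, y in [9, 14]  -> 2 point(s)
  x = 8: RHS = 6, y in [11, 12]  -> 2 point(s)
  x = 9: RHS = 2, y in [5, 18]  -> 2 point(s)
  x = 10: RHS = 6, y in [11, 12]  -> 2 point(s)
  x = 11: RHS = 1, y in [1, 22]  -> 2 point(s)
  x = 12: RHS = 16, y in [4, 19]  -> 2 point(s)
  x = 17: RHS = 3, y in [7, 16]  -> 2 point(s)
  x = 19: RHS = 12, y in [9, 14]  -> 2 point(s)
  x = 20: RHS = 12, y in [9, 14]  -> 2 point(s)
Affine points: 21. Add the point at infinity: total = 22.

#E(F_23) = 22


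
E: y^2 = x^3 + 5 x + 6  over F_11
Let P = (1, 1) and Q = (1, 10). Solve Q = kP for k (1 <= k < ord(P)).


Enumerate multiples of P until we hit Q = (1, 10):
  1P = (1, 1)
  2P = (3, 2)
  3P = (10, 0)
  4P = (3, 9)
  5P = (1, 10)
Match found at i = 5.

k = 5


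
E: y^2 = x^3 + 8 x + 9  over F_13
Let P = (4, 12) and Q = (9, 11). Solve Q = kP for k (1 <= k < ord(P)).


Enumerate multiples of P until we hit Q = (9, 11):
  1P = (4, 12)
  2P = (9, 11)
Match found at i = 2.

k = 2


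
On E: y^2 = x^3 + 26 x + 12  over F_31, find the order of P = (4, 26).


Compute successive multiples of P until we hit O:
  1P = (4, 26)
  2P = (17, 2)
  3P = (29, 13)
  4P = (7, 14)
  5P = (5, 9)
  6P = (1, 16)
  7P = (13, 6)
  8P = (22, 14)
  ... (continuing to 21P)
  21P = O

ord(P) = 21


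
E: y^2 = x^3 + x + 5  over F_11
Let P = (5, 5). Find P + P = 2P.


Doubling: s = (3 x1^2 + a) / (2 y1)
s = (3*5^2 + 1) / (2*5) mod 11 = 1
x3 = s^2 - 2 x1 mod 11 = 1^2 - 2*5 = 2
y3 = s (x1 - x3) - y1 mod 11 = 1 * (5 - 2) - 5 = 9

2P = (2, 9)
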